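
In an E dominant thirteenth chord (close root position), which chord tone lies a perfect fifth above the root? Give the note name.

E13 (E dominant thirteenth): E, G♯, B, D, F♯, C♯.
The root is E. A perfect fifth above E is B.
B is the chord's 5th.

B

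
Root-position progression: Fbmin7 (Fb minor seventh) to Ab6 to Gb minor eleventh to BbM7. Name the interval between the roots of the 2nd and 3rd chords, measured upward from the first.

minor seventh

The roots are Ab and Gb.
From Ab to Gb: 10 semitones over a seventh = minor.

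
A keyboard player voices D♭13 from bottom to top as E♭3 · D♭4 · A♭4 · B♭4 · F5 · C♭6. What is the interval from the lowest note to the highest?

minor 20th

The outer voices are E♭3 and C♭6.
From E♭ to C♭: 32 semitones over a 20th = minor.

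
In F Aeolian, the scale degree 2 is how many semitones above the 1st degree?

The scale is F G Ab Bb C Db Eb.
F up to G is a major second — 2 semitones.

2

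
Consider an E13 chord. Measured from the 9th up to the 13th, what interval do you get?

perfect fifth

The chord tones of E dominant thirteenth are E–G#–B–D–F#–C#.
The 9th is F# and the 13th is C#.
From F# to C# is 7 semitones, exactly the perfect fifth.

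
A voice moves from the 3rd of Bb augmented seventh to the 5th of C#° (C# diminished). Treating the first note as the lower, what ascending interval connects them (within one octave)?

perfect 4th

The 3rd of Bb augmented seventh is D; the 5th of C#° (C# diminished) is G.
D up to G spans 4 letter names and 5 semitones — a perfect fourth.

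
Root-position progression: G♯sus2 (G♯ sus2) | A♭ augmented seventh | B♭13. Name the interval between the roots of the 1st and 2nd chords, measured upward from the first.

d2

The roots are G♯ and A♭.
G♯ up to A♭ is 0 semitones, a whole step narrower than a major second, so the interval is diminished.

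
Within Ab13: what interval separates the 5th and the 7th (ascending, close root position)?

minor third

Ab13: Ab, C, Eb, Gb, Bb, F.
That puts Eb below Gb.
From Eb to Gb: 3 semitones over a third = minor.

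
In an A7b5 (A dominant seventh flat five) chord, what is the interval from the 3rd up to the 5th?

Spelling the chord: A-C#-Eb-G.
3rd = C#; 5th = Eb.
C# up to Eb is 2 semitones, a whole step narrower than a major third, so the interval is diminished.

d3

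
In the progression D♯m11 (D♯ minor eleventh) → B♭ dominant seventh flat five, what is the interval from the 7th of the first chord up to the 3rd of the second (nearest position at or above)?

The 7th of D♯m11 (D♯ minor eleventh) is C♯; the 3rd of B♭ dominant seventh flat five is D.
From C♯ to D: 1 semitone over a second = minor.

m2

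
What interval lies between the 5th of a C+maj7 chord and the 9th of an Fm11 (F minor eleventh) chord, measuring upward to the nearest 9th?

The 5th of C+maj7 is G♯; the 9th of Fm11 (F minor eleventh) is G.
G♯ up to G is 11 semitones, a half step narrower than a perfect octave, so the interval is diminished.

diminished octave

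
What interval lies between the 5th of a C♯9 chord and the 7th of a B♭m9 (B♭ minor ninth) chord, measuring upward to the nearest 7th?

C♯9 has G♯ as its 5th, and B♭m9 (B♭ minor ninth) has A♭ as its 7th.
G♯ up to A♭ is 0 semitones, a whole step narrower than a major second, so the interval is diminished.

diminished second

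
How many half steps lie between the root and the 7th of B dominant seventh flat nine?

Spelling the chord: B–D♯–F♯–A–C.
B to A is a minor seventh: 10 semitones.

10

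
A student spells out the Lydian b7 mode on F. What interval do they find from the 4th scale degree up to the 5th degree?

The scale runs F G A B C D Eb.
The 4th scale degree is B and the 5th scale degree is C.
2 letter names make it a second; at 1 semitone (a half step narrower than major) the quality is minor.

minor 2nd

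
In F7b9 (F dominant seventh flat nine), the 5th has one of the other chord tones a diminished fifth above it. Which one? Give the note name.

The chord tones of F7b9 are F-A-C-Eb-Gb.
The 5th is C. A diminished fifth above C is Gb.
Gb is the chord's 9th.

Gb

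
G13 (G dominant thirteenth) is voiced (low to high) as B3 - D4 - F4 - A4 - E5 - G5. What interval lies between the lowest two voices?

Those voices are B3 and D4.
From B to D: 3 semitones over a third = minor.

minor 3rd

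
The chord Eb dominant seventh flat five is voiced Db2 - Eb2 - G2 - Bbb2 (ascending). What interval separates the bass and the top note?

minor 6th

The outer voices are Db2 and Bbb2.
Db up to Bbb is 8 semitones, a half step narrower than a major sixth, so the interval is minor.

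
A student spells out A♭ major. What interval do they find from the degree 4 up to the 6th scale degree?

major third

Spelling A♭ major: A♭ B♭ C D♭ E♭ F G.
That puts D♭ below F.
From D♭ to F is 4 semitones, exactly the major third.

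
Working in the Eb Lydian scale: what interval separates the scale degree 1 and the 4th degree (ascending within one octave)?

Spelling the Eb Lydian scale: Eb F G A Bb C D.
The scale degree 1 is Eb and the scale degree 4 is A.
4 letter names make it a fourth; at 6 semitones (a half step wider than perfect) the quality is augmented.

augmented fourth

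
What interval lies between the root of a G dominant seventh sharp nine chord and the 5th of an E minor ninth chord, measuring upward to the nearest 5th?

M3

The root of G dominant seventh sharp nine is G; the 5th of E minor ninth is B.
From G to B is 4 semitones, exactly the major third.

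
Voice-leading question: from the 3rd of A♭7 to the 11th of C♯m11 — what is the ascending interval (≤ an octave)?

The 3rd of A♭7 is C; the 11th of C♯m11 is F♯.
C up to F♯ is 6 semitones, a half step wider than a perfect fourth, so the interval is augmented.

A4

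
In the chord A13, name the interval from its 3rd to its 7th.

A13 (A dominant thirteenth): A-C#-E-G-B-F#.
So we need the interval from C# up to G.
5 letter names make it a fifth; at 6 semitones (a half step narrower than perfect) the quality is diminished.

diminished 5th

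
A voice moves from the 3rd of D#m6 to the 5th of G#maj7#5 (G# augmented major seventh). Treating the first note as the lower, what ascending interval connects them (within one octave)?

augmented sixth

D#m6 has F# as its 3rd, and G#maj7#5 (G# augmented major seventh) has D## as its 5th.
6 letter names make it a sixth; at 10 semitones (a half step wider than major) the quality is augmented.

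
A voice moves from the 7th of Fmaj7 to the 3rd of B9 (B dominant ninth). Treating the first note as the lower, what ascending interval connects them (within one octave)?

major seventh

The 7th of Fmaj7 is E; the 3rd of B9 (B dominant ninth) is D♯.
Counting 7 letters and 11 half steps from E gives a major seventh.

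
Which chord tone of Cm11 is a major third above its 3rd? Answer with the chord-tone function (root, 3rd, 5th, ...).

The chord tones of C minor eleventh are C-Eb-G-Bb-D-F.
The 3rd is Eb. A major third above Eb is G.
G is the chord's 5th.

5th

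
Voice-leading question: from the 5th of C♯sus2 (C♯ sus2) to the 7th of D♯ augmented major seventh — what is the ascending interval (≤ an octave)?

augmented 4th

The 5th of C♯sus2 (C♯ sus2) is G♯; the 7th of D♯ augmented major seventh is C𝄪.
G♯ up to C𝄪 is 6 semitones, a half step wider than a perfect fourth, so the interval is augmented.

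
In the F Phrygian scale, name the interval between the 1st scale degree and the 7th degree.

minor 7th

Spelling the F Phrygian scale: F G♭ A♭ B♭ C D♭ E♭.
So we need the interval from F up to E♭.
7 letter names make it a seventh; at 10 semitones (a half step narrower than major) the quality is minor.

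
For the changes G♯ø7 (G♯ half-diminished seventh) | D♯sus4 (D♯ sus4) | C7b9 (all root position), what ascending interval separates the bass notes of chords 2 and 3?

diminished seventh

The roots are D♯ and C.
From D♯ to C: 9 semitones over a seventh = diminished.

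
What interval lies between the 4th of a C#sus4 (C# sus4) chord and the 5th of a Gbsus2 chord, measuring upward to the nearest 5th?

diminished sixth

C#sus4 (C# sus4) has F# as its 4th, and Gbsus2 has Db as its 5th.
6 letter names make it a sixth; at 7 semitones (a whole step narrower than major) the quality is diminished.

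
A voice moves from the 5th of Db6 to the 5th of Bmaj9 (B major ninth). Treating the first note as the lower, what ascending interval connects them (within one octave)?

The 5th of Db6 is Ab; the 5th of Bmaj9 (B major ninth) is F#.
From Ab to F#: 10 semitones over a sixth = augmented.

augmented sixth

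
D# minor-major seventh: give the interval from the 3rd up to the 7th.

D#mM7 is spelled D# F# A# C##.
The 3rd is F# and the 7th is C##.
5 letter names make it a fifth; at 8 semitones (a half step wider than perfect) the quality is augmented.

augmented 5th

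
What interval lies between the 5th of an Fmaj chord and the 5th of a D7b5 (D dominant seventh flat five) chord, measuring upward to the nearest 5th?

minor 6th

Fmaj has C as its 5th, and D7b5 (D dominant seventh flat five) has Ab as its 5th.
From C to Ab: 8 semitones over a sixth = minor.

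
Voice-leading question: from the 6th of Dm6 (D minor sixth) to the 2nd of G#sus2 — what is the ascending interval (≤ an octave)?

major seventh

Dm6 (D minor sixth) has B as its 6th, and G#sus2 has A# as its 2nd.
B up to A# spans 7 letter names and 11 semitones — a major seventh.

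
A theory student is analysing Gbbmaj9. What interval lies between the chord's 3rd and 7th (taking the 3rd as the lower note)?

Gbbmaj9: Gbb-Bbb-Dbb-Fb-Abb.
So we need the interval from Bbb up to Fb.
Bbb up to Fb spans 5 letter names and 7 semitones — a perfect fifth.

perfect fifth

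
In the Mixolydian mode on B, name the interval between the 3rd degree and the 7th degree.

diminished fifth

The scale runs B C# D# E F# G# A.
The 3rd degree is D# and the 7th degree is A.
5 letter names make it a fifth; at 6 semitones (a half step narrower than perfect) the quality is diminished.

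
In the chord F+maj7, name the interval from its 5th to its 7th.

minor third

The chord tones of F augmented major seventh are F–A–C#–E.
5th = C#; 7th = E.
C# up to E is 3 semitones, a half step narrower than a major third, so the interval is minor.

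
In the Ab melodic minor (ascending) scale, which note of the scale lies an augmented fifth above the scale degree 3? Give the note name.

The scale is Ab Bb Cb Db Eb F G.
The scale degree 3 is Cb; an augmented fifth above that is G — scale degree 7.

G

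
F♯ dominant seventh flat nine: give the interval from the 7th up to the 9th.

The chord tones of F♯7b9 (F♯ dominant seventh flat nine) are F♯–A♯–C♯–E–G.
So we need the interval from E up to G.
From E to G: 3 semitones over a third = minor.

minor 3rd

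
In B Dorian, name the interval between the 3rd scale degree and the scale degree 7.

perfect fifth

Spelling B Dorian: B C# D E F# G# A.
So we need the interval from D up to A.
From D to A is 7 semitones, exactly the perfect fifth.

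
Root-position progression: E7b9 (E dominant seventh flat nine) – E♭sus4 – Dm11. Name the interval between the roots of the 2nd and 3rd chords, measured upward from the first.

major 7th

The roots are E♭ and D.
From E♭ to D is 11 semitones, exactly the major seventh.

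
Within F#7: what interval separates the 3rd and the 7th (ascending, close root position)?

The chord tones of F#7 are F# A# C# E.
3rd = A#; 7th = E.
From A# to E: 6 semitones over a fifth = diminished.
This 3–7 tritone is the characteristic tension at the heart of the dominant sound.

diminished fifth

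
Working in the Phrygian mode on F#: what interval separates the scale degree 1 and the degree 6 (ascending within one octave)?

minor sixth

F# phrygian: F# G A B C# D E.
So we need the interval from F# up to D.
From F# to D: 8 semitones over a sixth = minor.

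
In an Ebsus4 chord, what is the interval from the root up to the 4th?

perfect 4th

Ebsus4 (Eb sus4): Eb, Ab, Bb.
The root is Eb and the 4th is Ab.
From Eb to Ab is 5 semitones, exactly the perfect fourth.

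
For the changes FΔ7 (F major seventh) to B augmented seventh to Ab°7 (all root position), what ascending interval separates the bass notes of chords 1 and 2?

augmented 4th

The roots are F and B.
F up to B is 6 semitones, a half step wider than a perfect fourth, so the interval is augmented.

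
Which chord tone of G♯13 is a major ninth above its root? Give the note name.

G♯13 is spelled G♯, B♯, D♯, F♯, A♯, E♯.
The root is G♯. A major ninth above G♯ is A♯.
A♯ is the chord's 9th.

A#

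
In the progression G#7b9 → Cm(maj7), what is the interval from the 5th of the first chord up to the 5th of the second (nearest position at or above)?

The 5th of G#7b9 is D#; the 5th of Cm(maj7) is G.
From D# to G: 4 semitones over a fourth = diminished.

diminished fourth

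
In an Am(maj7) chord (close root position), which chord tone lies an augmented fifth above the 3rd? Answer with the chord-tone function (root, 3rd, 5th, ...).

7th

Spelling the chord: A C E G#.
The 3rd is C. An augmented fifth above C is G#.
G# is the chord's 7th.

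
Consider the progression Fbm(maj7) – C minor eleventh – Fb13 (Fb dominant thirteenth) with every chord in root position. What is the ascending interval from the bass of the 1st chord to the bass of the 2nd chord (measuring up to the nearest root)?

augmented fifth

The roots are Fb and C.
5 letter names make it a fifth; at 8 semitones (a half step wider than perfect) the quality is augmented.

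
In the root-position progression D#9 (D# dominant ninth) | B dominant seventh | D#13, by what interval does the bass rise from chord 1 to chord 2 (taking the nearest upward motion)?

m6

The roots are D# and B.
From D# to B: 8 semitones over a sixth = minor.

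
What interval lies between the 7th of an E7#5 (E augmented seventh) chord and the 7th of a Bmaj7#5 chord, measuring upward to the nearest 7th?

A5

E7#5 (E augmented seventh) has D as its 7th, and Bmaj7#5 has A♯ as its 7th.
From D to A♯: 8 semitones over a fifth = augmented.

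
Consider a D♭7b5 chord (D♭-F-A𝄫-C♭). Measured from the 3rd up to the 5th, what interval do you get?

diminished third

So we need the interval from F up to A𝄫.
3 letter names make it a third; at 2 semitones (a whole step narrower than major) the quality is diminished.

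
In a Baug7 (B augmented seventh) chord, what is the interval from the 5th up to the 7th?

The chord tones of B+7 (B augmented seventh) are B-D♯-F𝄪-A.
5th = F𝄪; 7th = A.
3 letter names make it a third; at 2 semitones (a whole step narrower than major) the quality is diminished.

diminished 3rd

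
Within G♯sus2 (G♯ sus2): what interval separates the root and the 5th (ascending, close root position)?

G♯sus2: G♯-A♯-D♯.
That puts G♯ below D♯.
Counting 5 letters and 7 half steps from G♯ gives a perfect fifth.

perfect fifth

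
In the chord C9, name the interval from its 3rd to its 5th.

Spelling the chord: C E G Bb D.
That puts E below G.
From E to G: 3 semitones over a third = minor.

m3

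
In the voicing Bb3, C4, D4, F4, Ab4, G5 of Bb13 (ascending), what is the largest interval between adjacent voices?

M7

Adjacent intervals: Bb3→C4 = major second; C4→D4 = major second; D4→F4 = minor third; F4→Ab4 = minor third; Ab4→G5 = major seventh.
The largest is Ab4 to G5, a major seventh (11 semitones).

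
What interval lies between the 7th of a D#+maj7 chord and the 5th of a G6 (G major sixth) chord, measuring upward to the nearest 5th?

diminished 2nd

The 7th of D#+maj7 is C##; the 5th of G6 (G major sixth) is D.
From C## to D: 0 semitones over a second = diminished.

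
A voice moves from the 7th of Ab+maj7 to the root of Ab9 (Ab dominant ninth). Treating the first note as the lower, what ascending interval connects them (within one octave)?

minor 2nd

Ab+maj7 has G as its 7th, and Ab9 (Ab dominant ninth) has Ab as its root.
G up to Ab is 1 semitone, a half step narrower than a major second, so the interval is minor.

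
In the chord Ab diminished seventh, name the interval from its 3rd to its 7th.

diminished fifth

Ab diminished seventh is spelled Ab–Cb–Ebb–Gbb.
So we need the interval from Cb up to Gbb.
From Cb to Gbb: 6 semitones over a fifth = diminished.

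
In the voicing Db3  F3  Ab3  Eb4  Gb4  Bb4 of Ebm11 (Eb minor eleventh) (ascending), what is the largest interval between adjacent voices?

perfect fifth

Adjacent intervals: Db3→F3 = major third; F3→Ab3 = minor third; Ab3→Eb4 = perfect fifth; Eb4→Gb4 = minor third; Gb4→Bb4 = major third.
The largest is Ab3 to Eb4, a perfect fifth (7 semitones).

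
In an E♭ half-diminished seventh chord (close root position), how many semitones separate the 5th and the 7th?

4

Spelling the chord: E♭, G♭, B𝄫, D♭.
B𝄫 to D♭ is a major third: 4 semitones.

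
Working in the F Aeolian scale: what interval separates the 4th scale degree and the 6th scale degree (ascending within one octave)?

Spelling the F Aeolian scale: F G Ab Bb C Db Eb.
The 4th scale degree is Bb and the degree 6 is Db.
From Bb to Db: 3 semitones over a third = minor.

minor third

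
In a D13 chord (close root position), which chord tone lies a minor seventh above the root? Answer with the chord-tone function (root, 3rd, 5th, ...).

7th

The chord tones of D13 (D dominant thirteenth) are D, F#, A, C, E, B.
The root is D. A minor seventh above D is C.
C is the chord's 7th.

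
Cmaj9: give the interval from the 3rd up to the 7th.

P5

C major ninth is spelled C-E-G-B-D.
So we need the interval from E up to B.
From E to B is 7 semitones, exactly the perfect fifth.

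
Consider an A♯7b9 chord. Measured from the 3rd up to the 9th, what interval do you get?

The chord tones of A♯7b9 are A♯–C𝄪–E♯–G♯–B.
That puts C𝄪 below B.
7 letter names make it a seventh; at 9 semitones (a whole step narrower than major) the quality is diminished.

d7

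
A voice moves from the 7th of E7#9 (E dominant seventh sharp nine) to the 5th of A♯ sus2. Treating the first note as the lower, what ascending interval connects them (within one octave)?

E7#9 (E dominant seventh sharp nine) has D as its 7th, and A♯ sus2 has E♯ as its 5th.
2 letter names make it a second; at 3 semitones (a half step wider than major) the quality is augmented.

augmented 2nd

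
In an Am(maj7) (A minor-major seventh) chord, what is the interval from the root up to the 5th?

P5

AmM7 is spelled A, C, E, G#.
That puts A below E.
A up to E spans 5 letter names and 7 semitones — a perfect fifth.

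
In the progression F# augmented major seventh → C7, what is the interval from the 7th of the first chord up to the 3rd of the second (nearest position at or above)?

diminished octave

The 7th of F# augmented major seventh is E#; the 3rd of C7 is E.
From E# to E: 11 semitones over an octave = diminished.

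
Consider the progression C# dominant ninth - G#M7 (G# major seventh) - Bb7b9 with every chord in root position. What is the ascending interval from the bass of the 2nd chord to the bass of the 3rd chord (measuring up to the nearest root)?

The roots are G# and Bb.
G# up to Bb is 2 semitones, a whole step narrower than a major third, so the interval is diminished.

diminished third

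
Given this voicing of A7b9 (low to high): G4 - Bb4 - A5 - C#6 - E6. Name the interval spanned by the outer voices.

major thirteenth

The outer voices are G4 and E6.
Counting 13 letters and 21 half steps from G gives a major thirteenth.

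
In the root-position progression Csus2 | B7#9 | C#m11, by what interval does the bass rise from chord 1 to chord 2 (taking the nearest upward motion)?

The roots are C and B.
Counting 7 letters and 11 half steps from C gives a major seventh.

major 7th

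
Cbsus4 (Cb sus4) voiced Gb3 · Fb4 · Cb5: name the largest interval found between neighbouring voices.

minor 7th

Adjacent intervals: Gb3→Fb4 = minor seventh; Fb4→Cb5 = perfect fifth.
The largest is Gb3 to Fb4, a minor seventh (10 semitones).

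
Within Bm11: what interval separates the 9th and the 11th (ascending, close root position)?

minor third

Bm11 (B minor eleventh) is spelled B, D, F♯, A, C♯, E.
The 9th is C♯ and the 11th is E.
From C♯ to E: 3 semitones over a third = minor.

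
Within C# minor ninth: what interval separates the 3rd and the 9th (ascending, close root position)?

Spelling the chord: C# E G# B D#.
That puts E below D#.
From E to D# is 11 semitones, exactly the major seventh.

major seventh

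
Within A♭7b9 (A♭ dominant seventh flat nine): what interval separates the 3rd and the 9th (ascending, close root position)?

The chord tones of A♭7b9 (A♭ dominant seventh flat nine) are A♭-C-E♭-G♭-B𝄫.
The 3rd is C and the 9th is B𝄫.
7 letter names make it a seventh; at 9 semitones (a whole step narrower than major) the quality is diminished.

diminished 7th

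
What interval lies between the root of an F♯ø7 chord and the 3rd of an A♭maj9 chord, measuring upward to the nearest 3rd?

The root of F♯ø7 is F♯; the 3rd of A♭maj9 is C.
5 letter names make it a fifth; at 6 semitones (a half step narrower than perfect) the quality is diminished.

diminished 5th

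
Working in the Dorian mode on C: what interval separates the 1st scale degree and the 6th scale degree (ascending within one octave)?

Spelling the Dorian mode on C: C D Eb F G A Bb.
That puts C below A.
From C to A is 9 semitones, exactly the major sixth.

M6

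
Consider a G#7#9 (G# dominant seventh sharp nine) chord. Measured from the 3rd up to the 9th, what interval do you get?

major seventh

Spelling the chord: G#, B#, D#, F#, A##.
So we need the interval from B# up to A##.
From B# to A## is 11 semitones, exactly the major seventh.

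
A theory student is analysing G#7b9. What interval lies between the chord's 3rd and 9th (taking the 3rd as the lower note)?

diminished seventh

Spelling the chord: G# B# D# F# A.
So we need the interval from B# up to A.
From B# to A: 9 semitones over a seventh = diminished.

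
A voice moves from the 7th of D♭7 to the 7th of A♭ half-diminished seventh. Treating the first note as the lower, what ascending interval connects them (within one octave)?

D♭7 has C♭ as its 7th, and A♭ half-diminished seventh has G♭ as its 7th.
From C♭ to G♭ is 7 semitones, exactly the perfect fifth.

perfect 5th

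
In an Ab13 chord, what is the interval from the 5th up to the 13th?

major 9th

Ab dominant thirteenth is spelled Ab, C, Eb, Gb, Bb, F.
5th = Eb; 13th = F.
Eb up to F spans 9 letter names and 14 semitones — a major ninth.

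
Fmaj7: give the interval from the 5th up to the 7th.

major third

The chord tones of FΔ7 (F major seventh) are F A C E.
5th = C; 7th = E.
Counting 3 letters and 4 half steps from C gives a major third.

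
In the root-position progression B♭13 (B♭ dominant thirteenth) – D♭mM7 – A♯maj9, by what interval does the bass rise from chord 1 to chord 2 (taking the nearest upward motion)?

The roots are B♭ and D♭.
From B♭ to D♭: 3 semitones over a third = minor.

minor third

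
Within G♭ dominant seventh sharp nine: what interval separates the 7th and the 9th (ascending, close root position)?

Spelling the chord: G♭-B♭-D♭-F♭-A.
The 7th is F♭ and the 9th is A.
From F♭ to A: 5 semitones over a third = augmented.

augmented third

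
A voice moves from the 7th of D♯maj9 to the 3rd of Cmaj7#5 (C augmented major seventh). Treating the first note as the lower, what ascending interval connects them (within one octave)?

D♯maj9 has C𝄪 as its 7th, and Cmaj7#5 (C augmented major seventh) has E as its 3rd.
3 letter names make it a third; at 2 semitones (a whole step narrower than major) the quality is diminished.

diminished third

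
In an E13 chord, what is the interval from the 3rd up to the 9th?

m7

The chord tones of E dominant thirteenth are E, G#, B, D, F#, C#.
So we need the interval from G# up to F#.
7 letter names make it a seventh; at 10 semitones (a half step narrower than major) the quality is minor.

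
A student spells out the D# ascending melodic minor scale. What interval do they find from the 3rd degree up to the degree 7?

Spelling the D# ascending melodic minor scale: D# E# F# G# A# B# C##.
That puts F# below C##.
From F# to C##: 8 semitones over a fifth = augmented.

augmented fifth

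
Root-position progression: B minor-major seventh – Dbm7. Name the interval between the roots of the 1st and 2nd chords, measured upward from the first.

d3

The roots are B and Db.
From B to Db: 2 semitones over a third = diminished.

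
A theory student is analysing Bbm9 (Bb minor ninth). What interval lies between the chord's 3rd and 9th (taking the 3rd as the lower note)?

major 7th

Bbmin9 is spelled Bb-Db-F-Ab-C.
So we need the interval from Db up to C.
Counting 7 letters and 11 half steps from Db gives a major seventh.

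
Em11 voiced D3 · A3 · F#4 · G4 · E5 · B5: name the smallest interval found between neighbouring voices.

m2

Adjacent intervals: D3→A3 = perfect fifth; A3→F#4 = major sixth; F#4→G4 = minor second; G4→E5 = major sixth; E5→B5 = perfect fifth.
The smallest is F#4 to G4, a minor second (1 semitone).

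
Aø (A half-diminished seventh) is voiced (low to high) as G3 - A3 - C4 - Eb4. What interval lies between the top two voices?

Those voices are C4 and Eb4.
C up to Eb is 3 semitones, a half step narrower than a major third, so the interval is minor.

minor 3rd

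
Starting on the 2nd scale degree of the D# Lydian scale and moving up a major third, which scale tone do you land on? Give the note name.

The scale is D# E# F## G## A# B# C##.
The 2nd scale degree is E#; a major third above that is G## — scale degree 4.

G##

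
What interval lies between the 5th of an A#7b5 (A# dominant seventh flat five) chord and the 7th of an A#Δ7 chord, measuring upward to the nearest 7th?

The 5th of A#7b5 (A# dominant seventh flat five) is E; the 7th of A#Δ7 is G##.
3 letter names make it a third; at 5 semitones (a half step wider than major) the quality is augmented.

A3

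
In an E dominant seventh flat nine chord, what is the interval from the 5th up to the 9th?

E dominant seventh flat nine: E, G#, B, D, F.
The 5th is B and the 9th is F.
5 letter names make it a fifth; at 6 semitones (a half step narrower than perfect) the quality is diminished.

d5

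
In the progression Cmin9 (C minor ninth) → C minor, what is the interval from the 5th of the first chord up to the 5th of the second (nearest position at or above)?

The 5th of Cmin9 (C minor ninth) is G; the 5th of C minor is G.
Counting 1 letters and 0 half steps from G gives a perfect unison.

perfect unison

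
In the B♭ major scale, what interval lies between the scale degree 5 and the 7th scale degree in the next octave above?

The scale runs B♭ C D E♭ F G A.
That puts F below A.
F up to A spans 10 letter names and 16 semitones — a major tenth.

major 10th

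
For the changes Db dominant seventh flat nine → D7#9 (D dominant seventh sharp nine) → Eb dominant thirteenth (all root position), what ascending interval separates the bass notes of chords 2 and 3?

minor second

The roots are D and Eb.
D up to Eb is 1 semitone, a half step narrower than a major second, so the interval is minor.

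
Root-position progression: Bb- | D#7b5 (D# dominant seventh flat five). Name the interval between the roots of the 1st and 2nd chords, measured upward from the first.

augmented 3rd

The roots are Bb and D#.
Bb up to D# is 5 semitones, a half step wider than a major third, so the interval is augmented.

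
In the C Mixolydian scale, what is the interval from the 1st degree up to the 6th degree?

Spelling the C Mixolydian scale: C D E F G A Bb.
1st degree = C; 6th degree = A.
From C to A is 9 semitones, exactly the major sixth.

M6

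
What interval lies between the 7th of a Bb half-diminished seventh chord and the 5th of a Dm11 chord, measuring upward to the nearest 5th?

The 7th of Bb half-diminished seventh is Ab; the 5th of Dm11 is A.
From Ab to A: 1 semitone over a unison = augmented.

augmented unison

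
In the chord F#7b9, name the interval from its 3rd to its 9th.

diminished seventh

Spelling the chord: F#-A#-C#-E-G.
3rd = A#; 9th = G.
7 letter names make it a seventh; at 9 semitones (a whole step narrower than major) the quality is diminished.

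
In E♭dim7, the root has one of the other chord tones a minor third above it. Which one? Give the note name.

E♭°7 (E♭ diminished seventh): E♭-G♭-B𝄫-D𝄫.
The root is E♭. A minor third above E♭ is G♭.
G♭ is the chord's 3rd.

Gb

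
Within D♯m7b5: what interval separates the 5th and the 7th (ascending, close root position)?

major third

D♯ half-diminished seventh is spelled D♯–F♯–A–C♯.
That puts A below C♯.
A up to C♯ spans 3 letter names and 4 semitones — a major third.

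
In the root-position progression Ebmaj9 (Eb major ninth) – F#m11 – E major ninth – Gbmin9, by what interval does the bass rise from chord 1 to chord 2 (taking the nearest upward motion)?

The roots are Eb and F#.
2 letter names make it a second; at 3 semitones (a half step wider than major) the quality is augmented.

augmented second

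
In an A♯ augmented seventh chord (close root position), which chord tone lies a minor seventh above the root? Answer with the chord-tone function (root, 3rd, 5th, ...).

A♯ augmented seventh: A♯–C𝄪–E𝄪–G♯.
The root is A♯. A minor seventh above A♯ is G♯.
G♯ is the chord's 7th.

7th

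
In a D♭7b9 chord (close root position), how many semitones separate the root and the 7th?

D♭7b9: D♭-F-A♭-C♭-E𝄫.
D♭ to C♭ is a minor seventh: 10 semitones.

10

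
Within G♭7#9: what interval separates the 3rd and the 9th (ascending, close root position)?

major seventh

G♭7#9 (G♭ dominant seventh sharp nine) is spelled G♭, B♭, D♭, F♭, A.
The 3rd is B♭ and the 9th is A.
B♭ up to A spans 7 letter names and 11 semitones — a major seventh.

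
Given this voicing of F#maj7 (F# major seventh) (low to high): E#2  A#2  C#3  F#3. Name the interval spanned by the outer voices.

The outer voices are E#2 and F#3.
From E# to F#: 13 semitones over a ninth = minor.

minor ninth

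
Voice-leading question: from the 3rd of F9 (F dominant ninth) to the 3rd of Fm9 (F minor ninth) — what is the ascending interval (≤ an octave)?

The 3rd of F9 (F dominant ninth) is A; the 3rd of Fm9 (F minor ninth) is A♭.
From A to A♭: 11 semitones over an octave = diminished.

diminished octave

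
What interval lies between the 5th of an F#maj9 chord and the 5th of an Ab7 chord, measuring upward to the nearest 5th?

The 5th of F#maj9 is C#; the 5th of Ab7 is Eb.
3 letter names make it a third; at 2 semitones (a whole step narrower than major) the quality is diminished.

diminished third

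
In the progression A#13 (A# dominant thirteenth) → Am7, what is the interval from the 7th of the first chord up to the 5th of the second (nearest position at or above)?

The 7th of A#13 (A# dominant thirteenth) is G#; the 5th of Am7 is E.
G# up to E is 8 semitones, a half step narrower than a major sixth, so the interval is minor.

minor sixth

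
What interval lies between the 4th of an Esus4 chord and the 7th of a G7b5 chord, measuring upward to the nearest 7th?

The 4th of Esus4 is A; the 7th of G7b5 is F.
From A to F: 8 semitones over a sixth = minor.

minor sixth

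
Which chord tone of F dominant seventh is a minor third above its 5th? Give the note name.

Eb

The chord tones of F7 are F A C Eb.
The 5th is C. A minor third above C is Eb.
Eb is the chord's 7th.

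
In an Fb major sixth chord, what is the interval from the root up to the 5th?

Fb6 (Fb major sixth): Fb–Ab–Cb–Db.
That puts Fb below Cb.
Fb up to Cb spans 5 letter names and 7 semitones — a perfect fifth.

perfect fifth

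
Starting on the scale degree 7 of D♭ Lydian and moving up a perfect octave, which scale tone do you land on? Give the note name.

C

The scale is D♭ E♭ F G A♭ B♭ C.
The scale degree 7 is C; a perfect octave above that is C — scale degree 7.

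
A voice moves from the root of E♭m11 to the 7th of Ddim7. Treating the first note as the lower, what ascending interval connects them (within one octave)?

m6

The root of E♭m11 is E♭; the 7th of Ddim7 is C♭.
From E♭ to C♭: 8 semitones over a sixth = minor.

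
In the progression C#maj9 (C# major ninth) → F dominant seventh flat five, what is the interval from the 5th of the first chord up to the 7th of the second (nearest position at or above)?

The 5th of C#maj9 (C# major ninth) is G#; the 7th of F dominant seventh flat five is Eb.
From G# to Eb: 7 semitones over a sixth = diminished.

diminished sixth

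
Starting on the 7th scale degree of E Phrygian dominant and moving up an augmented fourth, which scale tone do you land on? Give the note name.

G#

The scale is E F G♯ A B C D.
The 7th scale degree is D; an augmented fourth above that is G♯ — scale degree 3.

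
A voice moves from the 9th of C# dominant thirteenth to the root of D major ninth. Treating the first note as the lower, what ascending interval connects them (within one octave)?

C# dominant thirteenth has D# as its 9th, and D major ninth has D as its root.
8 letter names make it an octave; at 11 semitones (a half step narrower than perfect) the quality is diminished.

diminished octave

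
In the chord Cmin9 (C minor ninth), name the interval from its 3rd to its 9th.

M7

Cmin9: C Eb G Bb D.
So we need the interval from Eb up to D.
Counting 7 letters and 11 half steps from Eb gives a major seventh.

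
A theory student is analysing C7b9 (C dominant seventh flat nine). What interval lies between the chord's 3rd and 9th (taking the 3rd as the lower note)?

C dominant seventh flat nine: C-E-G-B♭-D♭.
3rd = E; 9th = D♭.
7 letter names make it a seventh; at 9 semitones (a whole step narrower than major) the quality is diminished.

diminished seventh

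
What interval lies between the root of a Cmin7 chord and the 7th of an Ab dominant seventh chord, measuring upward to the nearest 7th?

diminished fifth

The root of Cmin7 is C; the 7th of Ab dominant seventh is Gb.
5 letter names make it a fifth; at 6 semitones (a half step narrower than perfect) the quality is diminished.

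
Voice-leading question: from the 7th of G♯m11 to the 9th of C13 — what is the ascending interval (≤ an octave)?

minor sixth

G♯m11 has F♯ as its 7th, and C13 has D as its 9th.
F♯ up to D is 8 semitones, a half step narrower than a major sixth, so the interval is minor.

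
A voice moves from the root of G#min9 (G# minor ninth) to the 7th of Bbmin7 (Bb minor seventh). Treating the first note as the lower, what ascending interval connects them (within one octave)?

d2

The root of G#min9 (G# minor ninth) is G#; the 7th of Bbmin7 (Bb minor seventh) is Ab.
2 letter names make it a second; at 0 semitones (a whole step narrower than major) the quality is diminished.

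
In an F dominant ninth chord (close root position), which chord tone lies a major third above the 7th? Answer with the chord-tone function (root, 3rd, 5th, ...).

9th

The chord tones of F9 are F A C Eb G.
The 7th is Eb. A major third above Eb is G.
G is the chord's 9th.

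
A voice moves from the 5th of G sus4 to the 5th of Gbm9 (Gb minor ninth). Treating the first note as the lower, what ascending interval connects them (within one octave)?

diminished octave

G sus4 has D as its 5th, and Gbm9 (Gb minor ninth) has Db as its 5th.
D up to Db is 11 semitones, a half step narrower than a perfect octave, so the interval is diminished.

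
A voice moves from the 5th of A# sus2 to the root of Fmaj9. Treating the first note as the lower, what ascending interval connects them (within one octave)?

d2

The 5th of A# sus2 is E#; the root of Fmaj9 is F.
E# up to F is 0 semitones, a whole step narrower than a major second, so the interval is diminished.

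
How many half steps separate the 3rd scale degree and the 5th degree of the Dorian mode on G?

4

The scale is G A Bb C D E F.
Bb up to D is a major third — 4 semitones.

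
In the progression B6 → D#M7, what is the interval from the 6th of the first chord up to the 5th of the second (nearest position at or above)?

B6 has G# as its 6th, and D#M7 has A# as its 5th.
Counting 2 letters and 2 half steps from G# gives a major second.

major second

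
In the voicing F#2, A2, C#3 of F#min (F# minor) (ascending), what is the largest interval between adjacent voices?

Adjacent intervals: F#2→A2 = minor third; A2→C#3 = major third.
The largest is A2 to C#3, a major third (4 semitones).

M3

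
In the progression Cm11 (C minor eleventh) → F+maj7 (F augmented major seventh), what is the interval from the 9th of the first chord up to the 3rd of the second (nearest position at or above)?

P5

The 9th of Cm11 (C minor eleventh) is D; the 3rd of F+maj7 (F augmented major seventh) is A.
D up to A spans 5 letter names and 7 semitones — a perfect fifth.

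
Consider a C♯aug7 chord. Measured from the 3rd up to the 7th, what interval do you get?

d5

Spelling the chord: C♯-E♯-G𝄪-B.
So we need the interval from E♯ up to B.
From E♯ to B: 6 semitones over a fifth = diminished.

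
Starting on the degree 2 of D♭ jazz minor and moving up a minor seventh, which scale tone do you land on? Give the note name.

Db

The scale is D♭ E♭ F♭ G♭ A♭ B♭ C.
The degree 2 is E♭; a minor seventh above that is D♭ — scale degree 1.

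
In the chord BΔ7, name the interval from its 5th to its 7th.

major third

Spelling the chord: B-D♯-F♯-A♯.
The 5th is F♯ and the 7th is A♯.
Counting 3 letters and 4 half steps from F♯ gives a major third.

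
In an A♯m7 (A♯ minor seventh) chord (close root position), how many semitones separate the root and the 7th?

10

Spelling the chord: A♯–C♯–E♯–G♯.
A♯ to G♯ is a minor seventh: 10 semitones.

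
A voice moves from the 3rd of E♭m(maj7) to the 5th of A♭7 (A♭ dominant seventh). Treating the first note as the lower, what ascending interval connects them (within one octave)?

E♭m(maj7) has G♭ as its 3rd, and A♭7 (A♭ dominant seventh) has E♭ as its 5th.
Counting 6 letters and 9 half steps from G♭ gives a major sixth.

major sixth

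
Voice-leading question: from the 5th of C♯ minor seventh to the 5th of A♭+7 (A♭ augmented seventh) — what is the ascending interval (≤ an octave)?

The 5th of C♯ minor seventh is G♯; the 5th of A♭+7 (A♭ augmented seventh) is E.
G♯ up to E is 8 semitones, a half step narrower than a major sixth, so the interval is minor.

minor sixth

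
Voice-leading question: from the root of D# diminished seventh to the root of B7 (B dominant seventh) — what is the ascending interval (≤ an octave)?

The root of D# diminished seventh is D#; the root of B7 (B dominant seventh) is B.
6 letter names make it a sixth; at 8 semitones (a half step narrower than major) the quality is minor.

minor 6th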